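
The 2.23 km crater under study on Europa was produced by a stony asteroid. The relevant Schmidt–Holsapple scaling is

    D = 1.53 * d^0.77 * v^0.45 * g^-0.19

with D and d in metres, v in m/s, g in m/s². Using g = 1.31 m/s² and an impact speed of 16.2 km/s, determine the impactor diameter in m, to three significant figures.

d ≈ 47.6 m

Rearranging for d: d = [D / (1.53 · 16200^0.45 · 1.31^-0.19)]^(1/0.77).
D = 2230 m.
16200^0.45 = 78.39
1.31^-0.19 = 0.9500
Denominator = 1.53 × 78.39 × 0.9500 = 113.9
D / 113.9 = 2230 / 113.9 = 19.58
d = 19.58^(1/0.77) = 19.58^1.2987 = 47.61 m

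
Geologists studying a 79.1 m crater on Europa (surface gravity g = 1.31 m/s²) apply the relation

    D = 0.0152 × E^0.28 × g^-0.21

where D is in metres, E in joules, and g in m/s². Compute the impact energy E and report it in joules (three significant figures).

E ≈ 2.29 × 10^13 J

Rearranging: E = [D / (0.0152 · g^-0.21)]^(1/0.28).
g^-0.21 = 1.31^-0.21 = 0.9449
D / (0.0152 × 0.9449) = 79.1 / (0.01436) = 5.508 × 10^3
E = (5.508 × 10^3)^3.5714 = 2.294 × 10^13 J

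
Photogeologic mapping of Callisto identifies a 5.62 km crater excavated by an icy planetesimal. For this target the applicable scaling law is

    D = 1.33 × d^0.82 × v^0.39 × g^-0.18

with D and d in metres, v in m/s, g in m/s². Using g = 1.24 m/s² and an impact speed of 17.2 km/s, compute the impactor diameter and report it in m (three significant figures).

d ≈ 268 m

Rearranging for d: d = [D / (1.33 · 17200^0.39 · 1.24^-0.18)]^(1/0.82).
D = 5620 m.
17200^0.39 = 44.86
1.24^-0.18 = 0.9620
Denominator = 1.33 × 44.86 × 0.9620 = 57.40
D / 57.40 = 5620 / 57.40 = 97.91
d = 97.91^(1/0.82) = 97.91^1.2195 = 267.8 m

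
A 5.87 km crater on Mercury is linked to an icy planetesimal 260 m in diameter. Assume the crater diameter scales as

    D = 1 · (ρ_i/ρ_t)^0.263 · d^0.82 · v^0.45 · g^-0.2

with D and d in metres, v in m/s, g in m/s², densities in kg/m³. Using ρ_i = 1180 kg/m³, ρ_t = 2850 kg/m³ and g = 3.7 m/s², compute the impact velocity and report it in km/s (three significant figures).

Rearranging for v: v = [D / (1 · (1180/2850)^0.263 · 260^0.82 · 3.7^-0.2)]^(1/0.45).
D = 5870 m.
(1180/2850)^0.263 = 0.7930
260^0.82 = 95.56
3.7^-0.2 = 0.7698
Denominator = 1 × 0.7930 × 95.56 × 0.7698 = 58.33
D / 58.33 = 5870 / 58.33 = 100.6
v = 100.6^(1/0.45) = 100.6^2.2222 = 28195 m/s

v ≈ 28.2 km/s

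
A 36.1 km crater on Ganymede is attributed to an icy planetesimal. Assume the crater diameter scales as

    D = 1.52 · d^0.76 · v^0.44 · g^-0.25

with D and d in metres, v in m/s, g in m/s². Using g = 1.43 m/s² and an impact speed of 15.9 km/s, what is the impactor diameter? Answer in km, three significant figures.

d ≈ 2.38 km

Rearranging for d: d = [D / (1.52 · 15900^0.44 · 1.43^-0.25)]^(1/0.76).
D = 36100 m.
15900^0.44 = 70.57
1.43^-0.25 = 0.9145
Denominator = 1.52 × 70.57 × 0.9145 = 98.10
D / 98.10 = 36100 / 98.10 = 368.0
d = 368.0^(1/0.76) = 368.0^1.3158 = 2378 m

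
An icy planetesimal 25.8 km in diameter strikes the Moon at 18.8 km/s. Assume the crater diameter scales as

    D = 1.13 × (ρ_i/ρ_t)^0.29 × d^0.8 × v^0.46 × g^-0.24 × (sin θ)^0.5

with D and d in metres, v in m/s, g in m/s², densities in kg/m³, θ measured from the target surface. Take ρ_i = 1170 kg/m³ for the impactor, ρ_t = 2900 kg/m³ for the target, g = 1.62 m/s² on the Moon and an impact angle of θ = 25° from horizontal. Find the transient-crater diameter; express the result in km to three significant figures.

D ≈ 157 km

In SI units: d = 25800 m, v = 18800 m/s.
(ρ_i/ρ_t)^0.29 = (1170/2900)^0.29 = 0.7686
d^0.8 = 25800^0.8 = 3383
v^0.46 = 18800^0.46 = 92.49
g^-0.24 = 1.62^-0.24 = 0.8907
(sin 25°)^0.5 = 0.4226^0.5 = 0.6501
D = 1.13 × 0.7686 × 3383 × 92.49 × 0.8907 × 0.6501 = 1.574 × 10^5 m
   = 157.4 km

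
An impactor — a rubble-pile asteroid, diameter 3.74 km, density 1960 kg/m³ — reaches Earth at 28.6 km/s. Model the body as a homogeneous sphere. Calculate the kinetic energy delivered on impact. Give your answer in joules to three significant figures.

d = 3740 m; v = 28600 m/s.
Mass m = (π/6) ρ d³ = (π/6) × 1960 × (3740)³ = 5.369 × 10^13 kg
E = ½ m v² = 0.5 × 5.369 × 10^13 × (28600)² = 2.196 × 10^22 J

E ≈ 2.20 × 10^22 J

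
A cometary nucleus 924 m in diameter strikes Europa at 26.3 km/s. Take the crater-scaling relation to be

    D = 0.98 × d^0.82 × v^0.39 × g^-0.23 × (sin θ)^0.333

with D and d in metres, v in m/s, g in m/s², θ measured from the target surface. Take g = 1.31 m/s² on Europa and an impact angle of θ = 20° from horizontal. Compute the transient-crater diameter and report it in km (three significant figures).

D ≈ 9.22 km

In SI units: v = 26300 m/s.
d^0.82 = 924^0.82 = 270.3
v^0.39 = 26300^0.39 = 52.94
g^-0.23 = 1.31^-0.23 = 0.9398
(sin 20°)^0.333 = 0.3420^0.333 = 0.6996
D = 0.98 × 270.3 × 52.94 × 0.9398 × 0.6996 = 9220 m
   = 9.220 km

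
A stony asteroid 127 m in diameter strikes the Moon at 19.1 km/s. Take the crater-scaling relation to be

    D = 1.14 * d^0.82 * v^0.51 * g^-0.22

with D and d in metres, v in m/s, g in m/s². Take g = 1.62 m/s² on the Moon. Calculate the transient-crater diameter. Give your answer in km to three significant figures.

In SI units: v = 19100 m/s.
d^0.82 = 127^0.82 = 53.10
v^0.51 = 19100^0.51 = 152.5
g^-0.22 = 1.62^-0.22 = 0.8993
D = 1.14 × 53.10 × 152.5 × 0.8993 = 8302 m
   = 8.302 km

D ≈ 8.30 km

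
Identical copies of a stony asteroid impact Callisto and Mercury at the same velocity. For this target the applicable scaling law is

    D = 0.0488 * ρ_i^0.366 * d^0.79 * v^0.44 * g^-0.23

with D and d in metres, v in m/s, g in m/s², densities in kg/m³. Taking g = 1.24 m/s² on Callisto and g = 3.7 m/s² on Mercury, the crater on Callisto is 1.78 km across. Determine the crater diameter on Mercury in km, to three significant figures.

D ≈ 1.38 km

All impactor-dependent factors cancel in the ratio, leaving D_Mercury/D_Callisto = (g_Mercury/g_Callisto)^-0.23.
(3.7/1.24)^-0.23 = 2.984^-0.23 = 0.7777
D_Mercury = 0.7777 × 1.78 km = 1.38 km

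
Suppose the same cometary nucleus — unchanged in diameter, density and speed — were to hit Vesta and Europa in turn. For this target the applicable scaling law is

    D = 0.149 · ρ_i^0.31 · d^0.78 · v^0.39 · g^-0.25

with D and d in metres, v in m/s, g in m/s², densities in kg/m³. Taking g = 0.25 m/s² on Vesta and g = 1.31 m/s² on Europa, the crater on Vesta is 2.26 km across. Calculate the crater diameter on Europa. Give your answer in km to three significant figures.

All impactor-dependent factors cancel in the ratio, leaving D_Europa/D_Vesta = (g_Europa/g_Vesta)^-0.25.
(1.31/0.25)^-0.25 = 5.240^-0.25 = 0.6609
D_Europa = 0.6609 × 2.26 km = 1.49 km

D ≈ 1.49 km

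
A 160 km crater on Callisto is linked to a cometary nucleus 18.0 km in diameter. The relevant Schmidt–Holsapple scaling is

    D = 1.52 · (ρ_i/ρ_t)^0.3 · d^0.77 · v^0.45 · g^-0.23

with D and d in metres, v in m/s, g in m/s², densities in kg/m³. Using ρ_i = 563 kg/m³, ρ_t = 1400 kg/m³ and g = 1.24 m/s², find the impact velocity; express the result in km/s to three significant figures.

Rearranging for v: v = [D / (1.52 · (563/1400)^0.3 · 18000^0.77 · 1.24^-0.23)]^(1/0.45).
D = 160000 m.
(563/1400)^0.3 = 0.7609
18000^0.77 = 1890
1.24^-0.23 = 0.9517
Denominator = 1.52 × 0.7609 × 1890 × 0.9517 = 2080
D / 2080 = 160000 / 2080 = 76.92
v = 76.92^(1/0.45) = 76.92^2.2222 = 15529 m/s

v ≈ 15.5 km/s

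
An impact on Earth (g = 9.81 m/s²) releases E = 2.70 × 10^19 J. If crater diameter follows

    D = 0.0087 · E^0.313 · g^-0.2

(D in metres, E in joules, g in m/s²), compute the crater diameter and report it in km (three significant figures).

D ≈ 6.66 km

E^0.313 = (2.70 × 10^19)^0.313 = 1.208 × 10^6
g^-0.2 = 9.81^-0.2 = 0.6334
D = 0.0087 × 1.208 × 10^6 × 0.6334 = 6657 m
   = 6.657 km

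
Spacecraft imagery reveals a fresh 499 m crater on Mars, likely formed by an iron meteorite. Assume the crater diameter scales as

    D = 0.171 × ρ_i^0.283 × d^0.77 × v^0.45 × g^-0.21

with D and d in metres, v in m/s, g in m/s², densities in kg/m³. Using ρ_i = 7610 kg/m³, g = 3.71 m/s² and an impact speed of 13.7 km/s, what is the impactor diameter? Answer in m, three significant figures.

Rearranging for d: d = [D / (0.171 · 7610^0.283 · 13700^0.45 · 3.71^-0.21)]^(1/0.77).
7610^0.283 = 12.54
13700^0.45 = 72.70
3.71^-0.21 = 0.7593
Denominator = 0.171 × 12.54 × 72.70 × 0.7593 = 118.4
D / 118.4 = 499 / 118.4 = 4.215
d = 4.215^(1/0.77) = 4.215^1.2987 = 6.478 m

d ≈ 6.48 m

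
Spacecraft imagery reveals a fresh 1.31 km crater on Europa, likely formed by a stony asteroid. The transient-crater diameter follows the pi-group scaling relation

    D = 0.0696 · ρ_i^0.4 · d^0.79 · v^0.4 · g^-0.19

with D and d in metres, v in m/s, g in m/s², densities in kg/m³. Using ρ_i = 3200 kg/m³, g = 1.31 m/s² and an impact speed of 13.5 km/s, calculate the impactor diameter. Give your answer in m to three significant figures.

d ≈ 37.4 m

Rearranging for d: d = [D / (0.0696 · 3200^0.4 · 13500^0.4 · 1.31^-0.19)]^(1/0.79).
D = 1310 m.
3200^0.4 = 25.24
13500^0.4 = 44.89
1.31^-0.19 = 0.9500
Denominator = 0.0696 × 25.24 × 44.89 × 0.9500 = 74.92
D / 74.92 = 1310 / 74.92 = 17.49
d = 17.49^(1/0.79) = 17.49^1.2658 = 37.42 m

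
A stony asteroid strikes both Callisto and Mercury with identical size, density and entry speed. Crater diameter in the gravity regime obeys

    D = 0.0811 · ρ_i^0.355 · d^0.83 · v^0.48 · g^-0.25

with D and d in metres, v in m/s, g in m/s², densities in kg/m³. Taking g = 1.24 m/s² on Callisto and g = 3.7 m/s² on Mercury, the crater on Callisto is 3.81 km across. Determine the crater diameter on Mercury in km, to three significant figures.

D ≈ 2.90 km

All impactor-dependent factors cancel in the ratio, leaving D_Mercury/D_Callisto = (g_Mercury/g_Callisto)^-0.25.
(3.7/1.24)^-0.25 = 2.984^-0.25 = 0.7609
D_Mercury = 0.7609 × 3.81 km = 2.90 km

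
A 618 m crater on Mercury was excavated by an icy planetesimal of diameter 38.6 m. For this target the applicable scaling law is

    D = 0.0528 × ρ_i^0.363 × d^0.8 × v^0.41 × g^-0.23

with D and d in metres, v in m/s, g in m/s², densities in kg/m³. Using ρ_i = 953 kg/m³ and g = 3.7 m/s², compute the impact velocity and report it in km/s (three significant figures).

v ≈ 32.2 km/s

Rearranging for v: v = [D / (0.0528 · 953^0.363 · 38.6^0.8 · 3.7^-0.23)]^(1/0.41).
953^0.363 = 12.06
38.6^0.8 = 18.59
3.7^-0.23 = 0.7401
Denominator = 0.0528 × 12.06 × 18.59 × 0.7401 = 8.761
D / 8.761 = 618 / 8.761 = 70.54
v = 70.54^(1/0.41) = 70.54^2.439 = 32235 m/s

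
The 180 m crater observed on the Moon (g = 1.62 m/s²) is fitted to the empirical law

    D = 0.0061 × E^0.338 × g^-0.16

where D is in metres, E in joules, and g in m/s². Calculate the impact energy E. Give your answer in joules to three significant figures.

Rearranging: E = [D / (0.0061 · g^-0.16)]^(1/0.338).
g^-0.16 = 1.62^-0.16 = 0.9257
D / (0.0061 × 0.9257) = 180 / (5.647 × 10^-3) = 3.188 × 10^4
E = (3.188 × 10^4)^2.9586 = 2.109 × 10^13 J

E ≈ 2.11 × 10^13 J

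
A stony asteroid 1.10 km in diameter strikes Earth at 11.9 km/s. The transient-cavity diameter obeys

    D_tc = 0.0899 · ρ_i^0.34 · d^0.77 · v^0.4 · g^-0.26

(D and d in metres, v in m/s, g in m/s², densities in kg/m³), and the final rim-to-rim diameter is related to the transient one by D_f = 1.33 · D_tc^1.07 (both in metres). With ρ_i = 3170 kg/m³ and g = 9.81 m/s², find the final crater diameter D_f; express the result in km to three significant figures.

D_f ≈ 17.9 km

In SI: d = 1100 m, v = 11900 m/s.
ρ_i^0.34 = 3170^0.34 = 15.50
d^0.77 = 1100^0.77 = 219.7
v^0.4 = 11900^0.4 = 42.68
g^-0.26 = 9.81^-0.26 = 0.5523
D_tc = 0.0899 × 15.50 × 219.7 × 42.68 × 0.5523 = 7216 m
D_f = 1.33 × (7216)^1.07 = 17874 m
     = 17.87 km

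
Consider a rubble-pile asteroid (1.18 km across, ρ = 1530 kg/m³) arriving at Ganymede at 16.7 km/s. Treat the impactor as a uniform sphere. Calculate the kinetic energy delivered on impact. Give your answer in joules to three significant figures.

d = 1180 m; v = 16700 m/s.
Mass m = (π/6) ρ d³ = (π/6) × 1530 × (1180)³ = 1.316 × 10^12 kg
E = ½ m v² = 0.5 × 1.316 × 10^12 × (16700)² = 1.835 × 10^20 J

E ≈ 1.84 × 10^20 J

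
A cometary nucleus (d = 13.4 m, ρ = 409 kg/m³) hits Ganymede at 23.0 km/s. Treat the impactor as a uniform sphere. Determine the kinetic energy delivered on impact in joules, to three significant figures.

v = 23000 m/s.
Mass m = (π/6) ρ d³ = (π/6) × 409 × (13.4)³ = 5.153 × 10^5 kg
E = ½ m v² = 0.5 × 5.153 × 10^5 × (23000)² = 1.363 × 10^14 J

E ≈ 1.36 × 10^14 J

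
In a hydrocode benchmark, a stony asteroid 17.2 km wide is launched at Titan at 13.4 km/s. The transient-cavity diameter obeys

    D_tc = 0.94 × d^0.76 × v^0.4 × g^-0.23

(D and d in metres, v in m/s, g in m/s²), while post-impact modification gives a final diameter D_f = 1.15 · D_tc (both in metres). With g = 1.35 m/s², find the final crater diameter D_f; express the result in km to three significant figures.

In SI: d = 17200 m, v = 13400 m/s.
d^0.76 = 17200^0.76 = 1656
v^0.4 = 13400^0.4 = 44.76
g^-0.23 = 1.35^-0.23 = 0.9333
D_tc = 0.94 × 1656 × 44.76 × 0.9333 = 65030 m
D_f = 1.15 × 65030 = 74784 m
     = 74.78 km

D_f ≈ 74.8 km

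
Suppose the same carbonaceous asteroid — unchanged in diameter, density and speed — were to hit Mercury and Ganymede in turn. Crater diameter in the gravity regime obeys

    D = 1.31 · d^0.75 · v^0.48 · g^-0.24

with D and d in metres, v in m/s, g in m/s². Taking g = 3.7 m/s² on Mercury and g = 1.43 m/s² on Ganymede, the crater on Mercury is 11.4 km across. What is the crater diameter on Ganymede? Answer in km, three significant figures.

All impactor-dependent factors cancel in the ratio, leaving D_Ganymede/D_Mercury = (g_Ganymede/g_Mercury)^-0.24.
(1.43/3.7)^-0.24 = 0.3865^-0.24 = 1.256
D_Ganymede = 1.256 × 11.4 km = 14.3 km

D ≈ 14.3 km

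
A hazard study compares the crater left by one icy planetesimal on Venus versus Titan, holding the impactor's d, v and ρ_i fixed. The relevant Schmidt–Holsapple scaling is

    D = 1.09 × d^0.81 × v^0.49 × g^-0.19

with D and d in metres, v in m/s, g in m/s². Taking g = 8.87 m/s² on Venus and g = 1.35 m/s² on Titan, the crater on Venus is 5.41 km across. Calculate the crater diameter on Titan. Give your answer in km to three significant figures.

All impactor-dependent factors cancel in the ratio, leaving D_Titan/D_Venus = (g_Titan/g_Venus)^-0.19.
(1.35/8.87)^-0.19 = 0.1522^-0.19 = 1.430
D_Titan = 1.430 × 5.41 km = 7.74 km

D ≈ 7.74 km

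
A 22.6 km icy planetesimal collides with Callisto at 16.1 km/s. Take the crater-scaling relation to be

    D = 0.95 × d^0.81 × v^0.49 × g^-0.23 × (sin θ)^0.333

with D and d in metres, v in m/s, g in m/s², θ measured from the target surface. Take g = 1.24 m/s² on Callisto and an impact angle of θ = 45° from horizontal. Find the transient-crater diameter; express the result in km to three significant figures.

In SI units: d = 22600 m, v = 16100 m/s.
d^0.81 = 22600^0.81 = 3364
v^0.49 = 16100^0.49 = 115.2
g^-0.23 = 1.24^-0.23 = 0.9517
(sin 45°)^0.333 = 0.7071^0.333 = 0.8910
D = 0.95 × 3364 × 115.2 × 0.9517 × 0.8910 = 3.122 × 10^5 m
   = 312.2 km

D ≈ 312 km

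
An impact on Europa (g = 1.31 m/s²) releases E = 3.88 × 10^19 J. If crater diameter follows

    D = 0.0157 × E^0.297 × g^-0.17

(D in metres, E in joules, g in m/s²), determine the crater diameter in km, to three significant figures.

D ≈ 9.86 km

E^0.297 = (3.88 × 10^19)^0.297 = 6.575 × 10^5
g^-0.17 = 1.31^-0.17 = 0.9551
D = 0.0157 × 6.575 × 10^5 × 0.9551 = 9859 m
   = 9.859 km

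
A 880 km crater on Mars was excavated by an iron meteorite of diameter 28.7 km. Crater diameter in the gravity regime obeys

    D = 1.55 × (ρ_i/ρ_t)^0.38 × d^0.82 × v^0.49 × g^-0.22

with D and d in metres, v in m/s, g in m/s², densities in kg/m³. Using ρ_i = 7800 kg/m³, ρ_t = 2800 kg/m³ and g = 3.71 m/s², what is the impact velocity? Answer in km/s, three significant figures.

v ≈ 15.6 km/s

Rearranging for v: v = [D / (1.55 · (7800/2800)^0.38 · 28700^0.82 · 3.71^-0.22)]^(1/0.49).
D = 880000 m.
(7800/2800)^0.38 = 1.476
28700^0.82 = 4523
3.71^-0.22 = 0.7494
Denominator = 1.55 × 1.476 × 4523 × 0.7494 = 7755
D / 7755 = 880000 / 7755 = 113.5
v = 113.5^(1/0.49) = 113.5^2.0408 = 15626 m/s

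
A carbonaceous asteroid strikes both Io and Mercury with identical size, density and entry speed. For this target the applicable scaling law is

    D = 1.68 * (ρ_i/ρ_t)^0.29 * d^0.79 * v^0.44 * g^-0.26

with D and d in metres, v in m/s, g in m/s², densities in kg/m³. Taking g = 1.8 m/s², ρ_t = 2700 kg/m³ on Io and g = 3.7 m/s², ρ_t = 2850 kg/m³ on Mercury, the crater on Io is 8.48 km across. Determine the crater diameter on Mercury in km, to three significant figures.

D ≈ 6.92 km

The impactor-only factors (d, v, ρ_i) cancel in the ratio, leaving D_Mercury/D_Io = (g_Mercury/g_Io)^-0.26 · (ρ_t,Io/ρ_t,Mercury)^0.29.
(3.7/1.8)^-0.26 = 2.056^-0.26 = 0.8291
(2700/2850)^0.29 = 0.9474^0.29 = 0.9845
Ratio = 0.8291 × 0.9845 = 0.8162
D_Mercury = 0.8162 × 8.48 km = 6.92 km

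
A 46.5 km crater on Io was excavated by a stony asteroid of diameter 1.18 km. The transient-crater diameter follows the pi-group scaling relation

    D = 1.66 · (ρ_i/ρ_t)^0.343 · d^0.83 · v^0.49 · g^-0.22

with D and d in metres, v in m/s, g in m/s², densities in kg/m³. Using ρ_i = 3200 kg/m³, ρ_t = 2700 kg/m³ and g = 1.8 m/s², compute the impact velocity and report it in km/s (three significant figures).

v ≈ 8.63 km/s

Rearranging for v: v = [D / (1.66 · (3200/2700)^0.343 · 1180^0.83 · 1.8^-0.22)]^(1/0.49).
D = 46500 m.
(3200/2700)^0.343 = 1.060
1180^0.83 = 354.5
1.8^-0.22 = 0.8787
Denominator = 1.66 × 1.060 × 354.5 × 0.8787 = 548.1
D / 548.1 = 46500 / 548.1 = 84.84
v = 84.84^(1/0.49) = 84.84^2.0408 = 8628 m/s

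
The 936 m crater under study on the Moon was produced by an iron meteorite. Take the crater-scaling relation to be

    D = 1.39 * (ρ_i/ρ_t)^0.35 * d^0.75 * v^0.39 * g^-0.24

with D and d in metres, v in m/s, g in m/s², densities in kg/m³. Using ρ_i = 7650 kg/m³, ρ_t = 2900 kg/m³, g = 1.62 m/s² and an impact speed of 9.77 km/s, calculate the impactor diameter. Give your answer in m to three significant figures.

d ≈ 36.9 m

Rearranging for d: d = [D / (1.39 · (7650/2900)^0.35 · 9770^0.39 · 1.62^-0.24)]^(1/0.75).
(7650/2900)^0.35 = 1.404
9770^0.39 = 35.98
1.62^-0.24 = 0.8907
Denominator = 1.39 × 1.404 × 35.98 × 0.8907 = 62.54
D / 62.54 = 936 / 62.54 = 14.97
d = 14.97^(1/0.75) = 14.97^1.3333 = 36.89 m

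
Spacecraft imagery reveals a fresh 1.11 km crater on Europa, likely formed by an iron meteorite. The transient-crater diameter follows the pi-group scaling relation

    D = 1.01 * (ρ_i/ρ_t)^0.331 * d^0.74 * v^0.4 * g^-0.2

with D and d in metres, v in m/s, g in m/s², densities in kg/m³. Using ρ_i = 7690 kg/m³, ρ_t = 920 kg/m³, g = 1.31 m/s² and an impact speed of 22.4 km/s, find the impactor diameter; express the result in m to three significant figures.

d ≈ 23.8 m

Rearranging for d: d = [D / (1.01 · (7690/920)^0.331 · 22400^0.4 · 1.31^-0.2)]^(1/0.74).
D = 1110 m.
(7690/920)^0.331 = 2.019
22400^0.4 = 54.97
1.31^-0.2 = 0.9474
Denominator = 1.01 × 2.019 × 54.97 × 0.9474 = 106.2
D / 106.2 = 1110 / 106.2 = 10.45
d = 10.45^(1/0.74) = 10.45^1.3514 = 23.84 m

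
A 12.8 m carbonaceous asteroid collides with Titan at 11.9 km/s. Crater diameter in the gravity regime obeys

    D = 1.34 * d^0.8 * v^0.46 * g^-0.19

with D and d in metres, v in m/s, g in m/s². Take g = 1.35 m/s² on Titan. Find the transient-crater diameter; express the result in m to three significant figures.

In SI units: v = 11900 m/s.
d^0.8 = 12.8^0.8 = 7.687
v^0.46 = 11900^0.46 = 74.95
g^-0.19 = 1.35^-0.19 = 0.9446
D = 1.34 × 7.687 × 74.95 × 0.9446 = 729.3 m

D ≈ 729 m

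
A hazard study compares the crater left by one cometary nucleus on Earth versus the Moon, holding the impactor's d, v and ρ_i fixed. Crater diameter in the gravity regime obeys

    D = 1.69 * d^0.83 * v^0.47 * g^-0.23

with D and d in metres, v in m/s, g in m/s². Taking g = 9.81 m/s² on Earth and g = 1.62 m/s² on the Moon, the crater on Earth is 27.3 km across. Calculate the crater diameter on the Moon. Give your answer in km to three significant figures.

All impactor-dependent factors cancel in the ratio, leaving D_Moon/D_Earth = (g_Moon/g_Earth)^-0.23.
(1.62/9.81)^-0.23 = 0.1651^-0.23 = 1.513
D_Moon = 1.513 × 27.3 km = 41.3 km

D ≈ 41.3 km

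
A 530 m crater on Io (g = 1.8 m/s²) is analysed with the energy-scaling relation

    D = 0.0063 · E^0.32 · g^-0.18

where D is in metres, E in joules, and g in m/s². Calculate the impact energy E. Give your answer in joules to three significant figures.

E ≈ 3.42 × 10^15 J

Rearranging: E = [D / (0.0063 · g^-0.18)]^(1/0.32).
g^-0.18 = 1.8^-0.18 = 0.8996
D / (0.0063 × 0.8996) = 530 / (5.667 × 10^-3) = 9.352 × 10^4
E = (9.352 × 10^4)^3.125 = 3.420 × 10^15 J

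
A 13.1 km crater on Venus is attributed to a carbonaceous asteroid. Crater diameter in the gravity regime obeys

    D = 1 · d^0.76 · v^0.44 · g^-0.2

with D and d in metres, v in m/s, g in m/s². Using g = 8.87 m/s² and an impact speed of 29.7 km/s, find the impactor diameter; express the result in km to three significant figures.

d ≈ 1.20 km

Rearranging for d: d = [D / (1 · 29700^0.44 · 8.87^-0.2)]^(1/0.76).
D = 13100 m.
29700^0.44 = 92.90
8.87^-0.2 = 0.6463
Denominator = 1 × 92.90 × 0.6463 = 60.04
D / 60.04 = 13100 / 60.04 = 218.2
d = 218.2^(1/0.76) = 218.2^1.3158 = 1195 m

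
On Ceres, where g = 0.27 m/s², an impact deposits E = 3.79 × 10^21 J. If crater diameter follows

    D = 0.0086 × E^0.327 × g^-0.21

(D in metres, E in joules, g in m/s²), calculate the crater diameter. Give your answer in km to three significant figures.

D ≈ 129 km

E^0.327 = (3.79 × 10^21)^0.327 = 1.138 × 10^7
g^-0.21 = 0.27^-0.21 = 1.316
D = 0.0086 × 1.138 × 10^7 × 1.316 = 1.288 × 10^5 m
   = 128.8 km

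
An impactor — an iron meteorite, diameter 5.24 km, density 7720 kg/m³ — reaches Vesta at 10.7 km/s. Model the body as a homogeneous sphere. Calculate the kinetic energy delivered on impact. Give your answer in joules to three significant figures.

E ≈ 3.33 × 10^22 J

d = 5240 m; v = 10700 m/s.
Mass m = (π/6) ρ d³ = (π/6) × 7720 × (5240)³ = 5.816 × 10^14 kg
E = ½ m v² = 0.5 × 5.816 × 10^14 × (10700)² = 3.329 × 10^22 J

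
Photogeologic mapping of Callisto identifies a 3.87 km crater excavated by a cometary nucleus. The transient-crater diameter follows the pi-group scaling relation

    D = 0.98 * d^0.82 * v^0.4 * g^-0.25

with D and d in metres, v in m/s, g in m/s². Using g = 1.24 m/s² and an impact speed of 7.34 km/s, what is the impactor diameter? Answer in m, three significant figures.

d ≈ 338 m

Rearranging for d: d = [D / (0.98 · 7340^0.4 · 1.24^-0.25)]^(1/0.82).
D = 3870 m.
7340^0.4 = 35.18
1.24^-0.25 = 0.9476
Denominator = 0.98 × 35.18 × 0.9476 = 32.67
D / 32.67 = 3870 / 32.67 = 118.5
d = 118.5^(1/0.82) = 118.5^1.2195 = 338.0 m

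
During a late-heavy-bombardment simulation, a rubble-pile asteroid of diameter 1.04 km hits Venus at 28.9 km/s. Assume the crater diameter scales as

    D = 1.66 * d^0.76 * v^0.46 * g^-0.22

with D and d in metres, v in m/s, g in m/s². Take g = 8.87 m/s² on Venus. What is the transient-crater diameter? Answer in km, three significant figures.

In SI units: d = 1040 m, v = 28900 m/s.
d^0.76 = 1040^0.76 = 196.3
v^0.46 = 28900^0.46 = 112.7
g^-0.22 = 8.87^-0.22 = 0.6187
D = 1.66 × 196.3 × 112.7 × 0.6187 = 22721 m
   = 22.72 km

D ≈ 22.7 km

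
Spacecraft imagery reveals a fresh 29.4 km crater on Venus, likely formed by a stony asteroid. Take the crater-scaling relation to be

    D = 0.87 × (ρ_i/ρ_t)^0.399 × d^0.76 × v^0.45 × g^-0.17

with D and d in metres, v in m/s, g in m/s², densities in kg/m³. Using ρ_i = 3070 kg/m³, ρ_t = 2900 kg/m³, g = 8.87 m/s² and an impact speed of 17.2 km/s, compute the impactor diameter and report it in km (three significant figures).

Rearranging for d: d = [D / (0.87 · (3070/2900)^0.399 · 17200^0.45 · 8.87^-0.17)]^(1/0.76).
D = 29400 m.
(3070/2900)^0.399 = 1.023
17200^0.45 = 80.54
8.87^-0.17 = 0.6900
Denominator = 0.87 × 1.023 × 80.54 × 0.6900 = 49.46
D / 49.46 = 29400 / 49.46 = 594.4
d = 594.4^(1/0.76) = 594.4^1.3158 = 4468 m

d ≈ 4.47 km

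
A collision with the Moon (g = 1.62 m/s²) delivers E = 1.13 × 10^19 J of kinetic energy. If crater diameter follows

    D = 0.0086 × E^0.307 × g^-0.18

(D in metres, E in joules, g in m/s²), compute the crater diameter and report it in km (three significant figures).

D ≈ 5.57 km

E^0.307 = (1.13 × 10^19)^0.307 = 7.068 × 10^5
g^-0.18 = 1.62^-0.18 = 0.9168
D = 0.0086 × 7.068 × 10^5 × 0.9168 = 5573 m
   = 5.573 km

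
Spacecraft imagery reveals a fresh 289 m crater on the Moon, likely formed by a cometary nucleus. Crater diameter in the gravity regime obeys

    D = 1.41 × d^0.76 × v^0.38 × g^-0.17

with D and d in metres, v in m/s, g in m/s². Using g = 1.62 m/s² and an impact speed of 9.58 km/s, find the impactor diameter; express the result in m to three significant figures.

Rearranging for d: d = [D / (1.41 · 9580^0.38 · 1.62^-0.17)]^(1/0.76).
9580^0.38 = 32.58
1.62^-0.17 = 0.9213
Denominator = 1.41 × 32.58 × 0.9213 = 42.32
D / 42.32 = 289 / 42.32 = 6.829
d = 6.829^(1/0.76) = 6.829^1.3158 = 12.53 m

d ≈ 12.5 m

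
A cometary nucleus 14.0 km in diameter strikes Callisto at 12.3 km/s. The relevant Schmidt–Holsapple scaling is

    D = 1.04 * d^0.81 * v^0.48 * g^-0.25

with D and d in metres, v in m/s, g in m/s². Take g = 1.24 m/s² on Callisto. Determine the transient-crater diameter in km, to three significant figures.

D ≈ 207 km

In SI units: d = 14000 m, v = 12300 m/s.
d^0.81 = 14000^0.81 = 2282
v^0.48 = 12300^0.48 = 91.87
g^-0.25 = 1.24^-0.25 = 0.9476
D = 1.04 × 2282 × 91.87 × 0.9476 = 2.066 × 10^5 m
   = 206.6 km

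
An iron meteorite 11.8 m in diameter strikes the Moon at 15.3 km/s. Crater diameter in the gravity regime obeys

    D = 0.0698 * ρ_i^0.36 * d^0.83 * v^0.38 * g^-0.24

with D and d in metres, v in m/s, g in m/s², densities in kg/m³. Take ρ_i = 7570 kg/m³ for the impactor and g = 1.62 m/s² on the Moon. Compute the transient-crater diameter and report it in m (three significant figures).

D ≈ 468 m

In SI units: v = 15300 m/s.
ρ_i^0.36 = 7570^0.36 = 24.92
d^0.83 = 11.8^0.83 = 7.756
v^0.38 = 15300^0.38 = 38.92
g^-0.24 = 1.62^-0.24 = 0.8907
D = 0.0698 × 24.92 × 7.756 × 38.92 × 0.8907 = 467.7 m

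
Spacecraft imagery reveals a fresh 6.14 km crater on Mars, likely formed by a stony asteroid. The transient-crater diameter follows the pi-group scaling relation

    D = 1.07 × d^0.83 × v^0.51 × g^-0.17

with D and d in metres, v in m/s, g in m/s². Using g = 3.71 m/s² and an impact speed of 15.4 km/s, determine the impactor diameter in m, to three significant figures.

d ≈ 118 m

Rearranging for d: d = [D / (1.07 · 15400^0.51 · 3.71^-0.17)]^(1/0.83).
D = 6140 m.
15400^0.51 = 136.7
3.71^-0.17 = 0.8002
Denominator = 1.07 × 136.7 × 0.8002 = 117.0
D / 117.0 = 6140 / 117.0 = 52.48
d = 52.48^(1/0.83) = 52.48^1.2048 = 118.1 m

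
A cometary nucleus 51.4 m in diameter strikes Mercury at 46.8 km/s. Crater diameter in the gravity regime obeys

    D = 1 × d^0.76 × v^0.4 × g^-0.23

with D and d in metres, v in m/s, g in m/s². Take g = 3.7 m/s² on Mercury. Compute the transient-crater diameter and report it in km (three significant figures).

In SI units: v = 46800 m/s.
d^0.76 = 51.4^0.76 = 19.97
v^0.4 = 46800^0.4 = 73.81
g^-0.23 = 3.7^-0.23 = 0.7401
D = 1 × 19.97 × 73.81 × 0.7401 = 1091 m
   = 1.091 km

D ≈ 1.09 km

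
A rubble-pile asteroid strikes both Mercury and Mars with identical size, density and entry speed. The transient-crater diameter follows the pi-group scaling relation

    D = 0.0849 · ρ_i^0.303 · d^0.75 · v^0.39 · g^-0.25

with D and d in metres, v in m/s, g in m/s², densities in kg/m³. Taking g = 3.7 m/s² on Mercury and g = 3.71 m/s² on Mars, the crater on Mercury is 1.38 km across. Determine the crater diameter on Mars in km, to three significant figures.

All impactor-dependent factors cancel in the ratio, leaving D_Mars/D_Mercury = (g_Mars/g_Mercury)^-0.25.
(3.71/3.7)^-0.25 = 1.003^-0.25 = 0.9993
D_Mars = 0.9993 × 1.38 km = 1.38 km

D ≈ 1.38 km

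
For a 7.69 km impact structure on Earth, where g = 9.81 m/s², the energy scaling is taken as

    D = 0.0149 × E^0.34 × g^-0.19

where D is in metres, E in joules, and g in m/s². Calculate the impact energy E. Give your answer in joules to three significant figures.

E ≈ 2.27 × 10^17 J

Rearranging: E = [D / (0.0149 · g^-0.19)]^(1/0.34).
D = 7690 m.
g^-0.19 = 9.81^-0.19 = 0.6480
D / (0.0149 × 0.6480) = 7690 / (9.655 × 10^-3) = 7.965 × 10^5
E = (7.965 × 10^5)^2.9412 = 2.273 × 10^17 J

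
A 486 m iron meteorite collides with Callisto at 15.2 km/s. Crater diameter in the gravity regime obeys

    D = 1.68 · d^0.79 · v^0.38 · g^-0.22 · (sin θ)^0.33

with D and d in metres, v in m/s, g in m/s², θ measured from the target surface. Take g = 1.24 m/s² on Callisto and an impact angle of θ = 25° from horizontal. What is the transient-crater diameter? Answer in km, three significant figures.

In SI units: v = 15200 m/s.
d^0.79 = 486^0.79 = 132.6
v^0.38 = 15200^0.38 = 38.82
g^-0.22 = 1.24^-0.22 = 0.9538
(sin 25°)^0.33 = 0.4226^0.33 = 0.7526
D = 1.68 × 132.6 × 38.82 × 0.9538 × 0.7526 = 6208 m
   = 6.208 km

D ≈ 6.21 km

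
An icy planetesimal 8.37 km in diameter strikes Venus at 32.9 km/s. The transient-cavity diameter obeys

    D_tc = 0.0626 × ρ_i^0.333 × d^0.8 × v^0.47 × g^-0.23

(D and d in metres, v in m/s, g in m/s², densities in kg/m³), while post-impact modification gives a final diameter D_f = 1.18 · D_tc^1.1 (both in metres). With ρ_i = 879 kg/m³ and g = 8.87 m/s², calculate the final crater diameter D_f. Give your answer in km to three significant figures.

In SI: d = 8370 m, v = 32900 m/s.
ρ_i^0.333 = 879^0.333 = 9.558
d^0.8 = 8370^0.8 = 1375
v^0.47 = 32900^0.47 = 132.8
g^-0.23 = 8.87^-0.23 = 0.6053
D_tc = 0.0626 × 9.558 × 1375 × 132.8 × 0.6053 = 66130 m
D_f = 1.18 × (66130)^1.1 = 2.368 × 10^5 m
     = 236.8 km

D_f ≈ 237 km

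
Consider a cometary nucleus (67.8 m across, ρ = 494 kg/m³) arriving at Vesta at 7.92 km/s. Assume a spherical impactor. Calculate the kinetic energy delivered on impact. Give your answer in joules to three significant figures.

v = 7920 m/s.
Mass m = (π/6) ρ d³ = (π/6) × 494 × (67.8)³ = 8.061 × 10^7 kg
E = ½ m v² = 0.5 × 8.061 × 10^7 × (7920)² = 2.528 × 10^15 J

E ≈ 2.53 × 10^15 J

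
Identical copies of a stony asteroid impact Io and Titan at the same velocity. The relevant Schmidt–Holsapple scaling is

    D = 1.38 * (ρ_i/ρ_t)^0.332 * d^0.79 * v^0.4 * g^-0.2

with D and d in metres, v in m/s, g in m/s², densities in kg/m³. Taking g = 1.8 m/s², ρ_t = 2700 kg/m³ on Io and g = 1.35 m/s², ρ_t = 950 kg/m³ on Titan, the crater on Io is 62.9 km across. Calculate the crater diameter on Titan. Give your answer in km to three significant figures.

D ≈ 94.2 km

The impactor-only factors (d, v, ρ_i) cancel in the ratio, leaving D_Titan/D_Io = (g_Titan/g_Io)^-0.2 · (ρ_t,Io/ρ_t,Titan)^0.332.
(1.35/1.8)^-0.2 = 0.7500^-0.2 = 1.059
(2700/950)^0.332 = 2.842^0.332 = 1.415
Ratio = 1.059 × 1.415 = 1.498
D_Titan = 1.498 × 62.9 km = 94.2 km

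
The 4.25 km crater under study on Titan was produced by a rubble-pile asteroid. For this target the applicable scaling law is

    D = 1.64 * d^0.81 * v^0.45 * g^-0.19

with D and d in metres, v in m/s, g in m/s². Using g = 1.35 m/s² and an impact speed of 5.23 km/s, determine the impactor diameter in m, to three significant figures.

Rearranging for d: d = [D / (1.64 · 5230^0.45 · 1.35^-0.19)]^(1/0.81).
D = 4250 m.
5230^0.45 = 47.13
1.35^-0.19 = 0.9446
Denominator = 1.64 × 47.13 × 0.9446 = 73.01
D / 73.01 = 4250 / 73.01 = 58.21
d = 58.21^(1/0.81) = 58.21^1.2346 = 151.0 m

d ≈ 151 m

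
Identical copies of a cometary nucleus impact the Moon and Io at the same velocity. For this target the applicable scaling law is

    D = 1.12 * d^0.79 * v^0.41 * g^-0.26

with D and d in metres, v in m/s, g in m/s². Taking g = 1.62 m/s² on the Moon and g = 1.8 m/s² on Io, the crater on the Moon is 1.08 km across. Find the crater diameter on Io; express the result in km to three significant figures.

D ≈ 1.05 km

All impactor-dependent factors cancel in the ratio, leaving D_Io/D_Moon = (g_Io/g_Moon)^-0.26.
(1.8/1.62)^-0.26 = 1.111^-0.26 = 0.9730
D_Io = 0.9730 × 1.08 km = 1.05 km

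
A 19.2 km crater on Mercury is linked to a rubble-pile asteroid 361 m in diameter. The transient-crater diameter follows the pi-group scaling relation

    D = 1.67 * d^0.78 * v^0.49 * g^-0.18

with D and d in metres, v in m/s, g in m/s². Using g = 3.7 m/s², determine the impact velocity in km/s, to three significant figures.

Rearranging for v: v = [D / (1.67 · 361^0.78 · 3.7^-0.18)]^(1/0.49).
D = 19200 m.
361^0.78 = 98.82
3.7^-0.18 = 0.7902
Denominator = 1.67 × 98.82 × 0.7902 = 130.4
D / 130.4 = 19200 / 130.4 = 147.2
v = 147.2^(1/0.49) = 147.2^2.0408 = 26562 m/s

v ≈ 26.6 km/s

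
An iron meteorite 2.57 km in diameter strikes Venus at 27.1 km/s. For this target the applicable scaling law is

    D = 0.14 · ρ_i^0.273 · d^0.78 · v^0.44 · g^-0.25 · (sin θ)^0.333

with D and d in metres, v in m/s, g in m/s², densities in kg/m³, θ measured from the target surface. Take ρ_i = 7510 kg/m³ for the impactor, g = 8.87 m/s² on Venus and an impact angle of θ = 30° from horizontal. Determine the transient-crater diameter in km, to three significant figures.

D ≈ 30.0 km

In SI units: d = 2570 m, v = 27100 m/s.
ρ_i^0.273 = 7510^0.273 = 11.43
d^0.78 = 2570^0.78 = 456.8
v^0.44 = 27100^0.44 = 89.23
g^-0.25 = 8.87^-0.25 = 0.5795
(sin 30°)^0.333 = 0.5000^0.333 = 0.7939
D = 0.14 × 11.43 × 456.8 × 89.23 × 0.5795 × 0.7939 = 30008 m
   = 30.01 km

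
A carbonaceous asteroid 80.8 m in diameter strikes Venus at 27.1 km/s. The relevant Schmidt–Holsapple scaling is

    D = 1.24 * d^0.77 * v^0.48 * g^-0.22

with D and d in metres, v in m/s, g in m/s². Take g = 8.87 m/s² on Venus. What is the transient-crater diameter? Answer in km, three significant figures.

In SI units: v = 27100 m/s.
d^0.77 = 80.8^0.77 = 29.42
v^0.48 = 27100^0.48 = 134.2
g^-0.22 = 8.87^-0.22 = 0.6187
D = 1.24 × 29.42 × 134.2 × 0.6187 = 3029 m
   = 3.029 km

D ≈ 3.03 km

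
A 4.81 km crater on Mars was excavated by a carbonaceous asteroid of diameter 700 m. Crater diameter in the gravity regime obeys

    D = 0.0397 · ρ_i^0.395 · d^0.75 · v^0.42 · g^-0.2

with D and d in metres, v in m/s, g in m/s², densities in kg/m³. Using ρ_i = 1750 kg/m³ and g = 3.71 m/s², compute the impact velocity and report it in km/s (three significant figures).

Rearranging for v: v = [D / (0.0397 · 1750^0.395 · 700^0.75 · 3.71^-0.2)]^(1/0.42).
D = 4810 m.
1750^0.395 = 19.10
700^0.75 = 136.1
3.71^-0.2 = 0.7694
Denominator = 0.0397 × 19.10 × 136.1 × 0.7694 = 79.40
D / 79.40 = 4810 / 79.40 = 60.58
v = 60.58^(1/0.42) = 60.58^2.381 = 17528 m/s

v ≈ 17.5 km/s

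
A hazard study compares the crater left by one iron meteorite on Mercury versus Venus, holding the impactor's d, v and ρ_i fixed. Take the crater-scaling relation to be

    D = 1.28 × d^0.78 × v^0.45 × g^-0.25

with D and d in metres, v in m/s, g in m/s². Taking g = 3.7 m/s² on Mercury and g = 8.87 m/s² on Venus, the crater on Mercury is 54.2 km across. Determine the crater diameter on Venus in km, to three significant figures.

D ≈ 43.6 km

All impactor-dependent factors cancel in the ratio, leaving D_Venus/D_Mercury = (g_Venus/g_Mercury)^-0.25.
(8.87/3.7)^-0.25 = 2.397^-0.25 = 0.8037
D_Venus = 0.8037 × 54.2 km = 43.6 km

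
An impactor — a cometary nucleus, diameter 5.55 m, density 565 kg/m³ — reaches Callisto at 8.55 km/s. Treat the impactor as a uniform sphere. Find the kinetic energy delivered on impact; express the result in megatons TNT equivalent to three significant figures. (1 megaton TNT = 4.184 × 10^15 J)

v = 8550 m/s.
Mass m = (π/6) ρ d³ = (π/6) × 565 × (5.55)³ = 5.057 × 10^4 kg
E = ½ m v² = 0.5 × 5.057 × 10^4 × (8550)² = 1.848 × 10^12 J
   = 1.848 × 10^12 / 4.184×10^15 = 4.417 × 10^-4 Mt

E ≈ 4.42 × 10^-4 Mt TNT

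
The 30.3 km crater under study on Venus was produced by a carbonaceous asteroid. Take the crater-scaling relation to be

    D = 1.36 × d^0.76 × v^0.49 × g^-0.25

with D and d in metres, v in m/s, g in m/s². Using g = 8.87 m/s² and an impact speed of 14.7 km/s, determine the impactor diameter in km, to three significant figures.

Rearranging for d: d = [D / (1.36 · 14700^0.49 · 8.87^-0.25)]^(1/0.76).
D = 30300 m.
14700^0.49 = 110.2
8.87^-0.25 = 0.5795
Denominator = 1.36 × 110.2 × 0.5795 = 86.85
D / 86.85 = 30300 / 86.85 = 348.9
d = 348.9^(1/0.76) = 348.9^1.3158 = 2217 m

d ≈ 2.22 km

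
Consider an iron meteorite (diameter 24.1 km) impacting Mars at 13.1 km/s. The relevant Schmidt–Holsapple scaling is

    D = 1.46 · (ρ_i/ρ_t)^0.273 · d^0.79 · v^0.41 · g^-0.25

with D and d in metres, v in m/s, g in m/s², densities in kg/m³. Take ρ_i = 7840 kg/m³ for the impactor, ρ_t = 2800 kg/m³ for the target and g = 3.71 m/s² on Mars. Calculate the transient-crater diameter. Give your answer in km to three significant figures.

D ≈ 197 km

In SI units: d = 24100 m, v = 13100 m/s.
(ρ_i/ρ_t)^0.273 = (7840/2800)^0.273 = 1.325
d^0.79 = 24100^0.79 = 2896
v^0.41 = 13100^0.41 = 48.76
g^-0.25 = 3.71^-0.25 = 0.7205
D = 1.46 × 1.325 × 2896 × 48.76 × 0.7205 = 1.968 × 10^5 m
   = 196.8 km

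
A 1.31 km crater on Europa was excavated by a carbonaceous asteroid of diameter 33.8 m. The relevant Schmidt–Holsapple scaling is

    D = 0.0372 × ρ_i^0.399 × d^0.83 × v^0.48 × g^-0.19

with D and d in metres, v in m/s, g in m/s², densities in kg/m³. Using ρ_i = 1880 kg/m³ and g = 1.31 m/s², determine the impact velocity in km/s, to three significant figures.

v ≈ 14.2 km/s

Rearranging for v: v = [D / (0.0372 · 1880^0.399 · 33.8^0.83 · 1.31^-0.19)]^(1/0.48).
D = 1310 m.
1880^0.399 = 20.25
33.8^0.83 = 18.58
1.31^-0.19 = 0.9500
Denominator = 0.0372 × 20.25 × 18.58 × 0.9500 = 13.30
D / 13.30 = 1310 / 13.30 = 98.50
v = 98.50^(1/0.48) = 98.50^2.0833 = 14221 m/s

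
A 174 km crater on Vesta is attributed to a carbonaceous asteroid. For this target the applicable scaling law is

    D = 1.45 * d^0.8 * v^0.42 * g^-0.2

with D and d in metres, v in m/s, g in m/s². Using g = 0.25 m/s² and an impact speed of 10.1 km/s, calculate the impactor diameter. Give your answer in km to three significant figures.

Rearranging for d: d = [D / (1.45 · 10100^0.42 · 0.25^-0.2)]^(1/0.8).
D = 174000 m.
10100^0.42 = 48.06
0.25^-0.2 = 1.320
Denominator = 1.45 × 48.06 × 1.320 = 91.99
D / 91.99 = 174000 / 91.99 = 1892
d = 1892^(1/0.8) = 1892^1.25 = 12478 m

d ≈ 12.5 km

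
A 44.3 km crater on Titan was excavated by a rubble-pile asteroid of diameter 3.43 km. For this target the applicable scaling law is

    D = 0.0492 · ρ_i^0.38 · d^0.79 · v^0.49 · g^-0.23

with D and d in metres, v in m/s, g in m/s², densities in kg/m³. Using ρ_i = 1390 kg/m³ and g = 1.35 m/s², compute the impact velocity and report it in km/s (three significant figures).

Rearranging for v: v = [D / (0.0492 · 1390^0.38 · 3430^0.79 · 1.35^-0.23)]^(1/0.49).
D = 44300 m.
1390^0.38 = 15.64
3430^0.79 = 620.7
1.35^-0.23 = 0.9333
Denominator = 0.0492 × 15.64 × 620.7 × 0.9333 = 445.8
D / 445.8 = 44300 / 445.8 = 99.37
v = 99.37^(1/0.49) = 99.37^2.0408 = 11912 m/s

v ≈ 11.9 km/s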